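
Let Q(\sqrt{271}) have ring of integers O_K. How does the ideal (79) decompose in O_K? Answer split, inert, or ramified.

inert — (79) stays prime in O_K

Since 271 ≢ 1 mod 4, the ring of integers is ℤ[√271] with discriminant 4·271 = 1084.
Since gcd(79, 1084) = 1 the prime 79 does not ramify.
Compute (271/79) via Euler: 34^((79-1)/2) mod 79 = 78, so (271/79) = -1.
Legendre symbol -1 ⇒ 79 is inert.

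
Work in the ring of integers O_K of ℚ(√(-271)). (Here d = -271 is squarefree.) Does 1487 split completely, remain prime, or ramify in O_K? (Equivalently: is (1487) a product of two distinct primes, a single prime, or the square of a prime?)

Since -271 ≡ 1 mod 4, the ring of integers is ℤ[(1+√-271)/2] with discriminant -271.
disc(K) = -271 is not divisible by 1487; 1487 is unramified.
Euler's criterion: (-271)^743 mod 1487 = 1486. Thus (-271|1487) = -1.
d is a non-residue mod p, hence 1487 remains inert in O_K.

inert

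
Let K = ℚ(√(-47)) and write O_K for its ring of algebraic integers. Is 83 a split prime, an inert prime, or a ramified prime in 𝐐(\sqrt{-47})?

d = -47 ≡ 1 (mod 4), so O_K = ℤ[(1+√-47)/2] and disc(K) = d = -47.
disc(K) = -47 is not divisible by 83; 83 is unramified.
(-47/83) = 36^41 mod 83 = 1, giving Legendre symbol 1.
(-47/83) = 1, so 83 splits.

split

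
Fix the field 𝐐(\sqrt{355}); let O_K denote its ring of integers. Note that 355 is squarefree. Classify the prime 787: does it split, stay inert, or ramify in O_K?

p splits

355 mod 4 = 3, hence disc K = 4·355 = 1420 and O_K = ℤ[√355].
disc(K) = 1420 is not divisible by 787; 787 is unramified.
Compute (355/787) via Euler: 355^((787-1)/2) mod 787 = 1, so (355/787) = 1.
Legendre symbol 1 ⇒ 787 is split.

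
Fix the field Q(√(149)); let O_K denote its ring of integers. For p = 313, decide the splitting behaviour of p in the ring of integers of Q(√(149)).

d = 149 ≡ 1 (mod 4), so O_K = ℤ[(1+√149)/2] and disc(K) = d = 149.
disc(K) = 149 is not divisible by 313; 313 is unramified.
Compute (149/313) via Euler: 149^((313-1)/2) mod 313 = 312, so (149/313) = -1.
Legendre symbol -1 ⇒ 313 is inert.

inert — (313) stays prime in O_K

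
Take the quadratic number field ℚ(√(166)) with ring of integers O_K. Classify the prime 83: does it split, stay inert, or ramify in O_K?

Since 166 ≢ 1 mod 4, the ring of integers is ℤ[√166] with discriminant 4·166 = 664.
Ramification test: 83 | 664. The prime 83 ramifies in K.

p ramifies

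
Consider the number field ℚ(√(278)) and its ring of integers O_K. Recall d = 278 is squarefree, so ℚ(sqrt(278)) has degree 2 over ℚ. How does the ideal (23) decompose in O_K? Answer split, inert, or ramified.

split

Since 278 ≢ 1 mod 4, the ring of integers is ℤ[√278] with discriminant 4·278 = 1112.
Since gcd(23, 1112) = 1 the prime 23 does not ramify.
Legendre symbol by Euler's criterion: (278/23) ≡ 278^11 ≡ 1 (mod 23), i.e. (278/23) = 1.
Legendre symbol 1 ⇒ 23 is split.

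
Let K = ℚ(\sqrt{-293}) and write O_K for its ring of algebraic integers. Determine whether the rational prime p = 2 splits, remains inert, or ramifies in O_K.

-293 mod 4 = 3, hence disc K = 4·(-293) = -1172 and O_K = ℤ[√-293].
2 divides disc(K) = -1172, so 2 ramifies.

ramifies in O_K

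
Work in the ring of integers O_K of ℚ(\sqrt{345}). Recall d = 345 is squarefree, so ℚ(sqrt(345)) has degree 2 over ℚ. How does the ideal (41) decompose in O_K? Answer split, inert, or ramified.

41 remains inert

d = 345 ≡ 1 (mod 4), so O_K = ℤ[(1+√345)/2] and disc(K) = d = 345.
Since gcd(41, 345) = 1 the prime 41 does not ramify.
Legendre symbol by Euler's criterion: (345/41) ≡ 345^20 ≡ 40 (mod 41), i.e. (345/41) = -1.
Legendre symbol -1 ⇒ 41 is inert.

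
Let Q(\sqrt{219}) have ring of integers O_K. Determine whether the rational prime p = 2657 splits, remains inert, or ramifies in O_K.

Since 219 ≢ 1 mod 4, the ring of integers is ℤ[√219] with discriminant 4·219 = 876.
2657 ∤ 876, so 2657 is unramified.
Legendre symbol by Euler's criterion: (219/2657) ≡ 219^1328 ≡ 1 (mod 2657), i.e. (219/2657) = 1.
(219/2657) = 1, so 2657 splits.

split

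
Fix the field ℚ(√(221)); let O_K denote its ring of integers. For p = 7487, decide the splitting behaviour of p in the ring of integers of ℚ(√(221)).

inert — (7487) stays prime in O_K

d = 221 ≡ 1 (mod 4), so O_K = ℤ[(1+√221)/2] and disc(K) = d = 221.
Since gcd(7487, 221) = 1 the prime 7487 does not ramify.
(221/7487) = 221^3743 mod 7487 = 7486, giving Legendre symbol -1.
Legendre symbol -1 ⇒ 7487 is inert.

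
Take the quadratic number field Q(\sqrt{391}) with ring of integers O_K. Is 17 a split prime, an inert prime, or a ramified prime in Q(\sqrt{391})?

ramified — (17) = 𝔭²

Since 391 ≢ 1 mod 4, the ring of integers is ℤ[√391] with discriminant 4·391 = 1564.
Ramification test: 17 | 1564. The prime 17 ramifies in K.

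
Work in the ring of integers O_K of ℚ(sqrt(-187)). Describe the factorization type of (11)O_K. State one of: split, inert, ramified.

ramifies in O_K

Since -187 ≡ 1 mod 4, the ring of integers is ℤ[(1+√-187)/2] with discriminant -187.
11 divides disc(K) = -187, so 11 ramifies.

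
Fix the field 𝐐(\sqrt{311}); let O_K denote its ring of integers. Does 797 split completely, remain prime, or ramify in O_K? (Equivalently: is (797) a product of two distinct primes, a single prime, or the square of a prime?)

Since 311 ≢ 1 mod 4, the ring of integers is ℤ[√311] with discriminant 4·311 = 1244.
Since gcd(797, 1244) = 1 the prime 797 does not ramify.
Compute (311/797) via Euler: 311^((797-1)/2) mod 797 = 1, so (311/797) = 1.
d is a quadratic residue mod p, hence 797 splits in O_K.

split — (797) = 𝔭₁𝔭₂ with 𝔭₁ ≠ 𝔭₂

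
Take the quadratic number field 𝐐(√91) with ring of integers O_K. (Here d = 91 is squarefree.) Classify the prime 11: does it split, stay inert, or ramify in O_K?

split

91 mod 4 = 3, hence disc K = 4·91 = 364 and O_K = ℤ[√91].
Since gcd(11, 364) = 1 the prime 11 does not ramify.
(91/11) = 3^5 mod 11 = 1, giving Legendre symbol 1.
(91/11) = 1, so 11 splits.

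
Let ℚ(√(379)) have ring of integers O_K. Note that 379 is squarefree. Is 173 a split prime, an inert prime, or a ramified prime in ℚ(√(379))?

173 splits in O_K

Since 379 ≢ 1 mod 4, the ring of integers is ℤ[√379] with discriminant 4·379 = 1516.
disc(K) = 1516 is not divisible by 173; 173 is unramified.
Compute (379/173) via Euler: 33^((173-1)/2) mod 173 = 1, so (379/173) = 1.
Legendre symbol 1 ⇒ 173 is split.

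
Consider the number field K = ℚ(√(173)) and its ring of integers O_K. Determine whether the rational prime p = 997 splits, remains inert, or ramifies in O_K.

p splits

d = 173 ≡ 1 (mod 4), so O_K = ℤ[(1+√173)/2] and disc(K) = d = 173.
Since gcd(997, 173) = 1 the prime 997 does not ramify.
Compute (173/997) via Euler: 173^((997-1)/2) mod 997 = 1, so (173/997) = 1.
d is a quadratic residue mod p, hence 997 splits in O_K.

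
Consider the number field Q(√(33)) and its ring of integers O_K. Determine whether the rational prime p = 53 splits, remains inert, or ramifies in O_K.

Since 33 ≡ 1 mod 4, the ring of integers is ℤ[(1+√33)/2] with discriminant 33.
disc(K) = 33 is not divisible by 53; 53 is unramified.
(33/53) = 33^26 mod 53 = 52, giving Legendre symbol -1.
d is a non-residue mod p, hence 53 remains inert in O_K.

p is inert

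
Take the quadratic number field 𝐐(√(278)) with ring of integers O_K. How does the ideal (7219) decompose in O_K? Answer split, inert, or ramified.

inert

d = 278 ≡ 2 (mod 4), so O_K = ℤ[√278] and disc(K) = 4d = 1112.
Since gcd(7219, 1112) = 1 the prime 7219 does not ramify.
Euler's criterion: 278^3609 mod 7219 = 7218. Thus (278|7219) = -1.
Legendre symbol -1 ⇒ 7219 is inert.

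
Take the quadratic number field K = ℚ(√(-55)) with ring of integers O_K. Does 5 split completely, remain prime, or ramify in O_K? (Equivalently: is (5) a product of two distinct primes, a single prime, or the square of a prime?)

d = -55 ≡ 1 (mod 4), so O_K = ℤ[(1+√-55)/2] and disc(K) = d = -55.
Ramification test: 5 | -55. The prime 5 ramifies in K.

ramifies in O_K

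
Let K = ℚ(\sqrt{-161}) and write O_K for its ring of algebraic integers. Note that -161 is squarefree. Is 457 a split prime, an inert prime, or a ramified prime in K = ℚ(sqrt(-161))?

Since -161 ≢ 1 mod 4, the ring of integers is ℤ[√-161] with discriminant 4·(-161) = -644.
disc(K) = -644 is not divisible by 457; 457 is unramified.
Euler's criterion: (-161)^228 mod 457 = 456. Thus (-161|457) = -1.
d is a non-residue mod p, hence 457 remains inert in O_K.

p is inert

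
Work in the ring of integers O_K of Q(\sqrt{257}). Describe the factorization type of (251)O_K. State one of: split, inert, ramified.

remains prime (inert)

257 mod 4 = 1, hence disc K = 257 and O_K = ℤ[(1+√257)/2].
disc(K) = 257 is not divisible by 251; 251 is unramified.
Compute (257/251) via Euler: 6^((251-1)/2) mod 251 = 250, so (257/251) = -1.
Legendre symbol -1 ⇒ 251 is inert.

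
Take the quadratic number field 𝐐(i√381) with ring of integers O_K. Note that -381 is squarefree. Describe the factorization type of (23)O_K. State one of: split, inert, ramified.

Since -381 ≢ 1 mod 4, the ring of integers is ℤ[√-381] with discriminant 4·(-381) = -1524.
23 ∤ -1524, so 23 is unramified.
(-381/23) = 10^11 mod 23 = 22, giving Legendre symbol -1.
Legendre symbol -1 ⇒ 23 is inert.

inert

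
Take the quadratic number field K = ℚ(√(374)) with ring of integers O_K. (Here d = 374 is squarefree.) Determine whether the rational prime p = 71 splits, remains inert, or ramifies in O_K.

Since 374 ≢ 1 mod 4, the ring of integers is ℤ[√374] with discriminant 4·374 = 1496.
disc(K) = 1496 is not divisible by 71; 71 is unramified.
Euler's criterion: 374^35 mod 71 = 1. Thus (374|71) = 1.
d is a quadratic residue mod p, hence 71 splits in O_K.

split — (71) = 𝔭₁𝔭₂ with 𝔭₁ ≠ 𝔭₂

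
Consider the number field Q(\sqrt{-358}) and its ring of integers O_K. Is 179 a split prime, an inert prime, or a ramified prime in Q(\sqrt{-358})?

-358 mod 4 = 2, hence disc K = 4·(-358) = -1432 and O_K = ℤ[√-358].
Ramification test: 179 | -1432. The prime 179 ramifies in K.

p ramifies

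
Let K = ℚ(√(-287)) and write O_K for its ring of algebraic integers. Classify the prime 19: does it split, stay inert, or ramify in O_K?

Since -287 ≡ 1 mod 4, the ring of integers is ℤ[(1+√-287)/2] with discriminant -287.
disc(K) = -287 is not divisible by 19; 19 is unramified.
Legendre symbol by Euler's criterion: (-287/19) ≡ (-287)^9 ≡ 1 (mod 19), i.e. (-287/19) = 1.
(-287/19) = 1, so 19 splits.

split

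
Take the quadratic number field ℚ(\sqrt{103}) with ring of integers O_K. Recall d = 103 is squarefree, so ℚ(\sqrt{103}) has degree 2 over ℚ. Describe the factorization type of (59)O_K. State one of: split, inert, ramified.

remains prime (inert)

103 mod 4 = 3, hence disc K = 4·103 = 412 and O_K = ℤ[√103].
59 ∤ 412, so 59 is unramified.
(103/59) = 44^29 mod 59 = 58, giving Legendre symbol -1.
Legendre symbol -1 ⇒ 59 is inert.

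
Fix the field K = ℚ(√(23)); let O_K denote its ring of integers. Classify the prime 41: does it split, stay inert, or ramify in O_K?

d = 23 ≡ 3 (mod 4), so O_K = ℤ[√23] and disc(K) = 4d = 92.
disc(K) = 92 is not divisible by 41; 41 is unramified.
Legendre symbol by Euler's criterion: (23/41) ≡ 23^20 ≡ 1 (mod 41), i.e. (23/41) = 1.
Legendre symbol 1 ⇒ 41 is split.

splits completely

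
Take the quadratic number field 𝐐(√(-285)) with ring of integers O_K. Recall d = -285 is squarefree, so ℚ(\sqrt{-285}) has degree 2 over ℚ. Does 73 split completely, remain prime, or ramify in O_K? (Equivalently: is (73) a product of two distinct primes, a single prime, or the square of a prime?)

d = -285 ≡ 3 (mod 4), so O_K = ℤ[√-285] and disc(K) = 4d = -1140.
disc(K) = -1140 is not divisible by 73; 73 is unramified.
Compute (-285/73) via Euler: 7^((73-1)/2) mod 73 = 72, so (-285/73) = -1.
(-285/73) = -1, so 73 is inert.

73 remains inert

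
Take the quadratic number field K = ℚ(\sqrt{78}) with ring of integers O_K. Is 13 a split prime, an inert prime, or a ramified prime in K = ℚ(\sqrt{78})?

Since 78 ≢ 1 mod 4, the ring of integers is ℤ[√78] with discriminant 4·78 = 312.
disc(K) = 312 = 13·24, so p = 13 is ramified.

p ramifies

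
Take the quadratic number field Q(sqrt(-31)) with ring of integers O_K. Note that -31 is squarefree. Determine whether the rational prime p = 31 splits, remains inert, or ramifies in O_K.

Since -31 ≡ 1 mod 4, the ring of integers is ℤ[(1+√-31)/2] with discriminant -31.
31 divides disc(K) = -31, so 31 ramifies.

ramified — (31) = 𝔭²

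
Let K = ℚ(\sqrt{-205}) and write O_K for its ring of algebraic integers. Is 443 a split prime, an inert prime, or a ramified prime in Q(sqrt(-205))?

split

-205 mod 4 = 3, hence disc K = 4·(-205) = -820 and O_K = ℤ[√-205].
443 ∤ -820, so 443 is unramified.
(-205/443) = 238^221 mod 443 = 1, giving Legendre symbol 1.
(-205/443) = 1, so 443 splits.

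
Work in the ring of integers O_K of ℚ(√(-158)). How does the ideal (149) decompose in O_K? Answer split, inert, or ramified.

split — (149) = 𝔭₁𝔭₂ with 𝔭₁ ≠ 𝔭₂

d = -158 ≡ 2 (mod 4), so O_K = ℤ[√-158] and disc(K) = 4d = -632.
149 ∤ -632, so 149 is unramified.
Euler's criterion: (-158)^74 mod 149 = 1. Thus (-158|149) = 1.
d is a quadratic residue mod p, hence 149 splits in O_K.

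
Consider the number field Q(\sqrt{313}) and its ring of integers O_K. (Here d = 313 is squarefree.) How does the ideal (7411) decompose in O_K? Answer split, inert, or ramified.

d = 313 ≡ 1 (mod 4), so O_K = ℤ[(1+√313)/2] and disc(K) = d = 313.
Since gcd(7411, 313) = 1 the prime 7411 does not ramify.
Legendre symbol by Euler's criterion: (313/7411) ≡ 313^3705 ≡ 7410 (mod 7411), i.e. (313/7411) = -1.
Legendre symbol -1 ⇒ 7411 is inert.

p is inert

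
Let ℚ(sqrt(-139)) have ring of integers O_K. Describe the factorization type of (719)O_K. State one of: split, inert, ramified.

splits completely

d = -139 ≡ 1 (mod 4), so O_K = ℤ[(1+√-139)/2] and disc(K) = d = -139.
disc(K) = -139 is not divisible by 719; 719 is unramified.
(-139/719) = 580^359 mod 719 = 1, giving Legendre symbol 1.
d is a quadratic residue mod p, hence 719 splits in O_K.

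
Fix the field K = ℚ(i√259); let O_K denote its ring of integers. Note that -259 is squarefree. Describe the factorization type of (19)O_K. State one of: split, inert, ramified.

19 splits in O_K

d = -259 ≡ 1 (mod 4), so O_K = ℤ[(1+√-259)/2] and disc(K) = d = -259.
disc(K) = -259 is not divisible by 19; 19 is unramified.
Euler's criterion: (-259)^9 mod 19 = 1. Thus (-259|19) = 1.
(-259/19) = 1, so 19 splits.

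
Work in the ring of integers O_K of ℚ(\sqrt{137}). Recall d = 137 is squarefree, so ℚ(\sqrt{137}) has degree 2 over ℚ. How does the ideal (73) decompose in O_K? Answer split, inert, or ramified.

d = 137 ≡ 1 (mod 4), so O_K = ℤ[(1+√137)/2] and disc(K) = d = 137.
disc(K) = 137 is not divisible by 73; 73 is unramified.
Euler's criterion: 137^36 mod 73 = 1. Thus (137|73) = 1.
(137/73) = 1, so 73 splits.

p splits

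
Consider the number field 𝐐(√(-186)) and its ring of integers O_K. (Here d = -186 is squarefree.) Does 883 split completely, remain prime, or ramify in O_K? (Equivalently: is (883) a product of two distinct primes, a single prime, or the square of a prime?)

d = -186 ≡ 2 (mod 4), so O_K = ℤ[√-186] and disc(K) = 4d = -744.
883 ∤ -744, so 883 is unramified.
Legendre symbol by Euler's criterion: (-186/883) ≡ (-186)^441 ≡ 882 (mod 883), i.e. (-186/883) = -1.
(-186/883) = -1, so 883 is inert.

inert — (883) stays prime in O_K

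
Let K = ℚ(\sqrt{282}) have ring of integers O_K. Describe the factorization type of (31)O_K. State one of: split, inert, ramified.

remains prime (inert)

d = 282 ≡ 2 (mod 4), so O_K = ℤ[√282] and disc(K) = 4d = 1128.
31 ∤ 1128, so 31 is unramified.
Legendre symbol by Euler's criterion: (282/31) ≡ 282^15 ≡ 30 (mod 31), i.e. (282/31) = -1.
(282/31) = -1, so 31 is inert.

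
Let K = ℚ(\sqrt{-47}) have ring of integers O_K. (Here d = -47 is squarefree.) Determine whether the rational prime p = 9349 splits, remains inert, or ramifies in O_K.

p is inert

-47 mod 4 = 1, hence disc K = -47 and O_K = ℤ[(1+√-47)/2].
9349 ∤ -47, so 9349 is unramified.
Legendre symbol by Euler's criterion: (-47/9349) ≡ (-47)^4674 ≡ 9348 (mod 9349), i.e. (-47/9349) = -1.
Legendre symbol -1 ⇒ 9349 is inert.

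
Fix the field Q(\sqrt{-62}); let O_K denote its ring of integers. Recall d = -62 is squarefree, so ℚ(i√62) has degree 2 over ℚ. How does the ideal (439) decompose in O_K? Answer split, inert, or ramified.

p splits

-62 mod 4 = 2, hence disc K = 4·(-62) = -248 and O_K = ℤ[√-62].
Since gcd(439, -248) = 1 the prime 439 does not ramify.
Legendre symbol by Euler's criterion: (-62/439) ≡ (-62)^219 ≡ 1 (mod 439), i.e. (-62/439) = 1.
Legendre symbol 1 ⇒ 439 is split.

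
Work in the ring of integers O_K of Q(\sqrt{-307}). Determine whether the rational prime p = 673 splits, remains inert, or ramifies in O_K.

inert — (673) stays prime in O_K

-307 mod 4 = 1, hence disc K = -307 and O_K = ℤ[(1+√-307)/2].
disc(K) = -307 is not divisible by 673; 673 is unramified.
(-307/673) = 366^336 mod 673 = 672, giving Legendre symbol -1.
Legendre symbol -1 ⇒ 673 is inert.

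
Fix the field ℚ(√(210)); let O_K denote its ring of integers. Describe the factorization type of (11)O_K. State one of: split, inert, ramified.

210 mod 4 = 2, hence disc K = 4·210 = 840 and O_K = ℤ[√210].
11 ∤ 840, so 11 is unramified.
Euler's criterion: 210^5 mod 11 = 1. Thus (210|11) = 1.
(210/11) = 1, so 11 splits.

11 splits in O_K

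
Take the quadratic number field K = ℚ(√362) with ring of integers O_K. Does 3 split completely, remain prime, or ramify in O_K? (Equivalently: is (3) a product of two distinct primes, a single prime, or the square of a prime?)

362 mod 4 = 2, hence disc K = 4·362 = 1448 and O_K = ℤ[√362].
3 ∤ 1448, so 3 is unramified.
(362/3) = 2^1 mod 3 = 2, giving Legendre symbol -1.
Legendre symbol -1 ⇒ 3 is inert.

remains prime (inert)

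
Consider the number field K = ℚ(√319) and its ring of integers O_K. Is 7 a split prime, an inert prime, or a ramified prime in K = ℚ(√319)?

splits completely

d = 319 ≡ 3 (mod 4), so O_K = ℤ[√319] and disc(K) = 4d = 1276.
7 ∤ 1276, so 7 is unramified.
Euler's criterion: 319^3 mod 7 = 1. Thus (319|7) = 1.
Legendre symbol 1 ⇒ 7 is split.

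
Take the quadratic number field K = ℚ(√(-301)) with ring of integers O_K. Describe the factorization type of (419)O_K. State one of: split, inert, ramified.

remains prime (inert)

d = -301 ≡ 3 (mod 4), so O_K = ℤ[√-301] and disc(K) = 4d = -1204.
Since gcd(419, -1204) = 1 the prime 419 does not ramify.
Euler's criterion: (-301)^209 mod 419 = 418. Thus (-301|419) = -1.
(-301/419) = -1, so 419 is inert.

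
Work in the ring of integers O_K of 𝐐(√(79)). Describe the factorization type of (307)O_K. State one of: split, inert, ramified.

d = 79 ≡ 3 (mod 4), so O_K = ℤ[√79] and disc(K) = 4d = 316.
307 ∤ 316, so 307 is unramified.
(79/307) = 79^153 mod 307 = 1, giving Legendre symbol 1.
(79/307) = 1, so 307 splits.

p splits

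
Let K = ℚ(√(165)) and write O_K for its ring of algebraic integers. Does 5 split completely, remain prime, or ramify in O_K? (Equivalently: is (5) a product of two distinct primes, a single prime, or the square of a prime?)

d = 165 ≡ 1 (mod 4), so O_K = ℤ[(1+√165)/2] and disc(K) = d = 165.
Ramification test: 5 | 165. The prime 5 ramifies in K.

ramified — (5) = 𝔭²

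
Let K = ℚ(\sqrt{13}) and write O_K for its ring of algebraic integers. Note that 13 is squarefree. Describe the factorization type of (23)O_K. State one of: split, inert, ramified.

13 mod 4 = 1, hence disc K = 13 and O_K = ℤ[(1+√13)/2].
23 ∤ 13, so 23 is unramified.
Legendre symbol by Euler's criterion: (13/23) ≡ 13^11 ≡ 1 (mod 23), i.e. (13/23) = 1.
d is a quadratic residue mod p, hence 23 splits in O_K.

splits completely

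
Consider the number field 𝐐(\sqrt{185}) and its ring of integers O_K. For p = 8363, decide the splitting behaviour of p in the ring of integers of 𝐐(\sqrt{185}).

Since 185 ≡ 1 mod 4, the ring of integers is ℤ[(1+√185)/2] with discriminant 185.
8363 ∤ 185, so 8363 is unramified.
Legendre symbol by Euler's criterion: (185/8363) ≡ 185^4181 ≡ 8362 (mod 8363), i.e. (185/8363) = -1.
(185/8363) = -1, so 8363 is inert.

8363 remains inert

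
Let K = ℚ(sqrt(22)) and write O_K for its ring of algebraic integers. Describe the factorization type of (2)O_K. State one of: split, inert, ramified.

ramified — (2) = 𝔭²

d = 22 ≡ 2 (mod 4), so O_K = ℤ[√22] and disc(K) = 4d = 88.
Ramification test: 2 | 88. The prime 2 ramifies in K.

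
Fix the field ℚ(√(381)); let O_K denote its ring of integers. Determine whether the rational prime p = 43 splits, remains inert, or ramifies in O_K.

remains prime (inert)

Since 381 ≡ 1 mod 4, the ring of integers is ℤ[(1+√381)/2] with discriminant 381.
43 ∤ 381, so 43 is unramified.
Legendre symbol by Euler's criterion: (381/43) ≡ 381^21 ≡ 42 (mod 43), i.e. (381/43) = -1.
Legendre symbol -1 ⇒ 43 is inert.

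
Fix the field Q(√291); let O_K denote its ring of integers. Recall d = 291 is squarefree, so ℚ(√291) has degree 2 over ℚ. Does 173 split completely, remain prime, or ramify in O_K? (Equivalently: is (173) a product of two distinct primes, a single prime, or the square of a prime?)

split

Since 291 ≢ 1 mod 4, the ring of integers is ℤ[√291] with discriminant 4·291 = 1164.
disc(K) = 1164 is not divisible by 173; 173 is unramified.
Legendre symbol by Euler's criterion: (291/173) ≡ 291^86 ≡ 1 (mod 173), i.e. (291/173) = 1.
(291/173) = 1, so 173 splits.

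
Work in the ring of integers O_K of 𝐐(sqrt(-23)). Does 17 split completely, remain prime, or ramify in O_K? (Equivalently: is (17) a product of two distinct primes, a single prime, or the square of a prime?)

Since -23 ≡ 1 mod 4, the ring of integers is ℤ[(1+√-23)/2] with discriminant -23.
disc(K) = -23 is not divisible by 17; 17 is unramified.
Euler's criterion: (-23)^8 mod 17 = 16. Thus (-23|17) = -1.
Legendre symbol -1 ⇒ 17 is inert.

inert — (17) stays prime in O_K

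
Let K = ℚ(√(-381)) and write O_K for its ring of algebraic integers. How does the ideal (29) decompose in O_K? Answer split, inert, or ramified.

splits completely

Since -381 ≢ 1 mod 4, the ring of integers is ℤ[√-381] with discriminant 4·(-381) = -1524.
29 ∤ -1524, so 29 is unramified.
Compute (-381/29) via Euler: 25^((29-1)/2) mod 29 = 1, so (-381/29) = 1.
d is a quadratic residue mod p, hence 29 splits in O_K.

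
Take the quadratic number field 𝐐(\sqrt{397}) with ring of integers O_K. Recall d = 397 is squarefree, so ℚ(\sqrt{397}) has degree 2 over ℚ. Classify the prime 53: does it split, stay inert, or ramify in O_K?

inert — (53) stays prime in O_K

d = 397 ≡ 1 (mod 4), so O_K = ℤ[(1+√397)/2] and disc(K) = d = 397.
53 ∤ 397, so 53 is unramified.
Euler's criterion: 397^26 mod 53 = 52. Thus (397|53) = -1.
(397/53) = -1, so 53 is inert.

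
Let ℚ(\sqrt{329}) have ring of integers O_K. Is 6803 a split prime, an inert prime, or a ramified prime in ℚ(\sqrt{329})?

d = 329 ≡ 1 (mod 4), so O_K = ℤ[(1+√329)/2] and disc(K) = d = 329.
Since gcd(6803, 329) = 1 the prime 6803 does not ramify.
(329/6803) = 329^3401 mod 6803 = 1, giving Legendre symbol 1.
(329/6803) = 1, so 6803 splits.

split — (6803) = 𝔭₁𝔭₂ with 𝔭₁ ≠ 𝔭₂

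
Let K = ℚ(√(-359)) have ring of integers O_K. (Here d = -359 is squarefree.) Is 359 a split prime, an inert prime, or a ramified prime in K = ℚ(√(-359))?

ramified — (359) = 𝔭²

-359 mod 4 = 1, hence disc K = -359 and O_K = ℤ[(1+√-359)/2].
359 divides disc(K) = -359, so 359 ramifies.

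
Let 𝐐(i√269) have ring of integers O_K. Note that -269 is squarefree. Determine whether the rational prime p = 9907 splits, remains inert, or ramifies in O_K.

-269 mod 4 = 3, hence disc K = 4·(-269) = -1076 and O_K = ℤ[√-269].
9907 ∤ -1076, so 9907 is unramified.
Compute (-269/9907) via Euler: 9638^((9907-1)/2) mod 9907 = 1, so (-269/9907) = 1.
(-269/9907) = 1, so 9907 splits.

9907 splits in O_K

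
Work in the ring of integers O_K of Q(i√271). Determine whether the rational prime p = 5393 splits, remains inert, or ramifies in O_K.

splits completely

Since -271 ≡ 1 mod 4, the ring of integers is ℤ[(1+√-271)/2] with discriminant -271.
5393 ∤ -271, so 5393 is unramified.
Compute (-271/5393) via Euler: 5122^((5393-1)/2) mod 5393 = 1, so (-271/5393) = 1.
(-271/5393) = 1, so 5393 splits.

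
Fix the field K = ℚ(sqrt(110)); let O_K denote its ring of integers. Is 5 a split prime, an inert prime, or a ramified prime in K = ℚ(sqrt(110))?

Since 110 ≢ 1 mod 4, the ring of integers is ℤ[√110] with discriminant 4·110 = 440.
disc(K) = 440 = 5·88, so p = 5 is ramified.

p ramifies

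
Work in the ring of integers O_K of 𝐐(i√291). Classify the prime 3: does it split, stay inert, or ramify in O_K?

ramified — (3) = 𝔭²

Since -291 ≡ 1 mod 4, the ring of integers is ℤ[(1+√-291)/2] with discriminant -291.
Ramification test: 3 | -291. The prime 3 ramifies in K.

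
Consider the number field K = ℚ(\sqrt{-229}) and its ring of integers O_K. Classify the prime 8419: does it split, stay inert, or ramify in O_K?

splits completely

Since -229 ≢ 1 mod 4, the ring of integers is ℤ[√-229] with discriminant 4·(-229) = -916.
Since gcd(8419, -916) = 1 the prime 8419 does not ramify.
(-229/8419) = 8190^4209 mod 8419 = 1, giving Legendre symbol 1.
d is a quadratic residue mod p, hence 8419 splits in O_K.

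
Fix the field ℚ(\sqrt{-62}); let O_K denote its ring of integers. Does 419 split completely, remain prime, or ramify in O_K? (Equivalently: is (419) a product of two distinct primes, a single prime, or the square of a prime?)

p is inert

-62 mod 4 = 2, hence disc K = 4·(-62) = -248 and O_K = ℤ[√-62].
Since gcd(419, -248) = 1 the prime 419 does not ramify.
Legendre symbol by Euler's criterion: (-62/419) ≡ (-62)^209 ≡ 418 (mod 419), i.e. (-62/419) = -1.
(-62/419) = -1, so 419 is inert.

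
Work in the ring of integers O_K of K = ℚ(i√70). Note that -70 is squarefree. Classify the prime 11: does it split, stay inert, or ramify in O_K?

d = -70 ≡ 2 (mod 4), so O_K = ℤ[√-70] and disc(K) = 4d = -280.
11 ∤ -280, so 11 is unramified.
Euler's criterion: (-70)^5 mod 11 = 10. Thus (-70|11) = -1.
d is a non-residue mod p, hence 11 remains inert in O_K.

inert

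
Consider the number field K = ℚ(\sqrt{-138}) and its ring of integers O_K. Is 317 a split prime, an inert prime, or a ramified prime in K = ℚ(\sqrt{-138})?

-138 mod 4 = 2, hence disc K = 4·(-138) = -552 and O_K = ℤ[√-138].
Since gcd(317, -552) = 1 the prime 317 does not ramify.
Compute (-138/317) via Euler: 179^((317-1)/2) mod 317 = 1, so (-138/317) = 1.
Legendre symbol 1 ⇒ 317 is split.

p splits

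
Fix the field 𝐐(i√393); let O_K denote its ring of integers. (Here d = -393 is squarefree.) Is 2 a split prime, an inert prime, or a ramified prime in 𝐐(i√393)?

2 is ramified

d = -393 ≡ 3 (mod 4), so O_K = ℤ[√-393] and disc(K) = 4d = -1572.
2 divides disc(K) = -1572, so 2 ramifies.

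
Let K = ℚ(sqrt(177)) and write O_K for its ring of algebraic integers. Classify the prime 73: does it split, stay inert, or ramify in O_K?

177 mod 4 = 1, hence disc K = 177 and O_K = ℤ[(1+√177)/2].
disc(K) = 177 is not divisible by 73; 73 is unramified.
Euler's criterion: 177^36 mod 73 = 72. Thus (177|73) = -1.
Legendre symbol -1 ⇒ 73 is inert.

inert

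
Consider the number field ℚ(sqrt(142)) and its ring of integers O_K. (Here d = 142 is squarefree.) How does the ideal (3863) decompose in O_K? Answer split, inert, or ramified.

Since 142 ≢ 1 mod 4, the ring of integers is ℤ[√142] with discriminant 4·142 = 568.
3863 ∤ 568, so 3863 is unramified.
Compute (142/3863) via Euler: 142^((3863-1)/2) mod 3863 = 3862, so (142/3863) = -1.
Legendre symbol -1 ⇒ 3863 is inert.

remains prime (inert)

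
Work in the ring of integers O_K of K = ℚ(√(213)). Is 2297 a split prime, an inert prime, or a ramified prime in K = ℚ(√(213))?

213 mod 4 = 1, hence disc K = 213 and O_K = ℤ[(1+√213)/2].
Since gcd(2297, 213) = 1 the prime 2297 does not ramify.
Legendre symbol by Euler's criterion: (213/2297) ≡ 213^1148 ≡ 2296 (mod 2297), i.e. (213/2297) = -1.
(213/2297) = -1, so 2297 is inert.

p is inert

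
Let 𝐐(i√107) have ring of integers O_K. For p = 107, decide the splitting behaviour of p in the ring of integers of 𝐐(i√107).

d = -107 ≡ 1 (mod 4), so O_K = ℤ[(1+√-107)/2] and disc(K) = d = -107.
disc(K) = -107 = 107·(-1), so p = 107 is ramified.

ramified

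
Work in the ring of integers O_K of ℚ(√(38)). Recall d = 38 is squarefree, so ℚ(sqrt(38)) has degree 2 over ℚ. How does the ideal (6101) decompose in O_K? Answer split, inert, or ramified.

split

38 mod 4 = 2, hence disc K = 4·38 = 152 and O_K = ℤ[√38].
6101 ∤ 152, so 6101 is unramified.
(38/6101) = 38^3050 mod 6101 = 1, giving Legendre symbol 1.
d is a quadratic residue mod p, hence 6101 splits in O_K.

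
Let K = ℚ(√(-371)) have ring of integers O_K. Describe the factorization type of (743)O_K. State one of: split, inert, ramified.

p splits

-371 mod 4 = 1, hence disc K = -371 and O_K = ℤ[(1+√-371)/2].
Since gcd(743, -371) = 1 the prime 743 does not ramify.
Euler's criterion: (-371)^371 mod 743 = 1. Thus (-371|743) = 1.
d is a quadratic residue mod p, hence 743 splits in O_K.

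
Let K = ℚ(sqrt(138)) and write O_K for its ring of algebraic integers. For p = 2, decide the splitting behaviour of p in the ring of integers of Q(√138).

ramified — (2) = 𝔭²

d = 138 ≡ 2 (mod 4), so O_K = ℤ[√138] and disc(K) = 4d = 552.
disc(K) = 552 = 2·276, so p = 2 is ramified.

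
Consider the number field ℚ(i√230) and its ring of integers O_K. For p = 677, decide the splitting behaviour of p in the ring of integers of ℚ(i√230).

d = -230 ≡ 2 (mod 4), so O_K = ℤ[√-230] and disc(K) = 4d = -920.
Since gcd(677, -920) = 1 the prime 677 does not ramify.
Compute (-230/677) via Euler: 447^((677-1)/2) mod 677 = 676, so (-230/677) = -1.
(-230/677) = -1, so 677 is inert.

p is inert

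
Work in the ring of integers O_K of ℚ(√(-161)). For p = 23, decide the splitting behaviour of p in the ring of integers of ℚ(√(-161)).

Since -161 ≢ 1 mod 4, the ring of integers is ℤ[√-161] with discriminant 4·(-161) = -644.
disc(K) = -644 = 23·(-28), so p = 23 is ramified.

ramifies in O_K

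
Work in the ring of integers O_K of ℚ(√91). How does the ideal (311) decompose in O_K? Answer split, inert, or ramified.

91 mod 4 = 3, hence disc K = 4·91 = 364 and O_K = ℤ[√91].
311 ∤ 364, so 311 is unramified.
(91/311) = 91^155 mod 311 = 1, giving Legendre symbol 1.
Legendre symbol 1 ⇒ 311 is split.

split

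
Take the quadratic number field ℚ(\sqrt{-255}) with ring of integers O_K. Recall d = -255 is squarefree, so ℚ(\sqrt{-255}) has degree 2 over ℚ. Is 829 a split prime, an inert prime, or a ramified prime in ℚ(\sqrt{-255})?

Since -255 ≡ 1 mod 4, the ring of integers is ℤ[(1+√-255)/2] with discriminant -255.
Since gcd(829, -255) = 1 the prime 829 does not ramify.
Euler's criterion: (-255)^414 mod 829 = 1. Thus (-255|829) = 1.
(-255/829) = 1, so 829 splits.

split — (829) = 𝔭₁𝔭₂ with 𝔭₁ ≠ 𝔭₂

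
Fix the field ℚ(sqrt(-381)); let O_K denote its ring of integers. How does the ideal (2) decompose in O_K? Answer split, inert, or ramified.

ramified

d = -381 ≡ 3 (mod 4), so O_K = ℤ[√-381] and disc(K) = 4d = -1524.
Ramification test: 2 | -1524. The prime 2 ramifies in K.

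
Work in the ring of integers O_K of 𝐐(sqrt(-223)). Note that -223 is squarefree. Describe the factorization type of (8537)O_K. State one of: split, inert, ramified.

d = -223 ≡ 1 (mod 4), so O_K = ℤ[(1+√-223)/2] and disc(K) = d = -223.
Since gcd(8537, -223) = 1 the prime 8537 does not ramify.
Legendre symbol by Euler's criterion: (-223/8537) ≡ (-223)^4268 ≡ 1 (mod 8537), i.e. (-223/8537) = 1.
d is a quadratic residue mod p, hence 8537 splits in O_K.

p splits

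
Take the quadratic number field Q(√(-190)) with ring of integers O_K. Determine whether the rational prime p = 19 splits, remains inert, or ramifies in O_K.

-190 mod 4 = 2, hence disc K = 4·(-190) = -760 and O_K = ℤ[√-190].
19 divides disc(K) = -760, so 19 ramifies.

19 is ramified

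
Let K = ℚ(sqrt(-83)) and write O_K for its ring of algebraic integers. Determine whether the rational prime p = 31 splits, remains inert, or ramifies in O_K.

splits completely

-83 mod 4 = 1, hence disc K = -83 and O_K = ℤ[(1+√-83)/2].
disc(K) = -83 is not divisible by 31; 31 is unramified.
Euler's criterion: (-83)^15 mod 31 = 1. Thus (-83|31) = 1.
d is a quadratic residue mod p, hence 31 splits in O_K.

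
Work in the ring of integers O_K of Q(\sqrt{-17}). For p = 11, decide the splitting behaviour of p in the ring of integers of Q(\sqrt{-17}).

p splits

d = -17 ≡ 3 (mod 4), so O_K = ℤ[√-17] and disc(K) = 4d = -68.
disc(K) = -68 is not divisible by 11; 11 is unramified.
Compute (-17/11) via Euler: 5^((11-1)/2) mod 11 = 1, so (-17/11) = 1.
d is a quadratic residue mod p, hence 11 splits in O_K.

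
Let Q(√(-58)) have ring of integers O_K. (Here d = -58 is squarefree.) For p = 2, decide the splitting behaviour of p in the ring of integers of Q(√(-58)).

ramified

d = -58 ≡ 2 (mod 4), so O_K = ℤ[√-58] and disc(K) = 4d = -232.
Ramification test: 2 | -232. The prime 2 ramifies in K.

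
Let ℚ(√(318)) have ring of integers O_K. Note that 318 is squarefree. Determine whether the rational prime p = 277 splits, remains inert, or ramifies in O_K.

split

318 mod 4 = 2, hence disc K = 4·318 = 1272 and O_K = ℤ[√318].
Since gcd(277, 1272) = 1 the prime 277 does not ramify.
Euler's criterion: 318^138 mod 277 = 1. Thus (318|277) = 1.
(318/277) = 1, so 277 splits.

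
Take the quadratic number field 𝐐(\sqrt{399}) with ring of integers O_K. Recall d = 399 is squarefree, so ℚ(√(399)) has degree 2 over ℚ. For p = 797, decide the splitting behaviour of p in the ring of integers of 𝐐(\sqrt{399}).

d = 399 ≡ 3 (mod 4), so O_K = ℤ[√399] and disc(K) = 4d = 1596.
797 ∤ 1596, so 797 is unramified.
Compute (399/797) via Euler: 399^((797-1)/2) mod 797 = 796, so (399/797) = -1.
d is a non-residue mod p, hence 797 remains inert in O_K.

797 remains inert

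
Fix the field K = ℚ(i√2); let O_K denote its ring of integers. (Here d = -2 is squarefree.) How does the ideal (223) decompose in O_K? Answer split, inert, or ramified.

inert — (223) stays prime in O_K

Since -2 ≢ 1 mod 4, the ring of integers is ℤ[√-2] with discriminant 4·(-2) = -8.
Since gcd(223, -8) = 1 the prime 223 does not ramify.
Legendre symbol by Euler's criterion: (-2/223) ≡ (-2)^111 ≡ 222 (mod 223), i.e. (-2/223) = -1.
d is a non-residue mod p, hence 223 remains inert in O_K.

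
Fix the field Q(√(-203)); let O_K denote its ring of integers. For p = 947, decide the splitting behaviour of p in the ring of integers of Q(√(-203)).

-203 mod 4 = 1, hence disc K = -203 and O_K = ℤ[(1+√-203)/2].
disc(K) = -203 is not divisible by 947; 947 is unramified.
Compute (-203/947) via Euler: 744^((947-1)/2) mod 947 = 946, so (-203/947) = -1.
Legendre symbol -1 ⇒ 947 is inert.

inert — (947) stays prime in O_K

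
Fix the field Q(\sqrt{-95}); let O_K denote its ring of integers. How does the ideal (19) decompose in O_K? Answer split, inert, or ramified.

Since -95 ≡ 1 mod 4, the ring of integers is ℤ[(1+√-95)/2] with discriminant -95.
Ramification test: 19 | -95. The prime 19 ramifies in K.

p ramifies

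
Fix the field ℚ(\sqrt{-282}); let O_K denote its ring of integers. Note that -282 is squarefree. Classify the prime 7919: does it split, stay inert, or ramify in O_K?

inert

Since -282 ≢ 1 mod 4, the ring of integers is ℤ[√-282] with discriminant 4·(-282) = -1128.
disc(K) = -1128 is not divisible by 7919; 7919 is unramified.
Euler's criterion: (-282)^3959 mod 7919 = 7918. Thus (-282|7919) = -1.
(-282/7919) = -1, so 7919 is inert.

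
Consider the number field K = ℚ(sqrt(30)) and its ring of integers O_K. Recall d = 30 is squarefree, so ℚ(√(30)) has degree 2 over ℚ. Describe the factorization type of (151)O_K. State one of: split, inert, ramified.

Since 30 ≢ 1 mod 4, the ring of integers is ℤ[√30] with discriminant 4·30 = 120.
151 ∤ 120, so 151 is unramified.
Euler's criterion: 30^75 mod 151 = 150. Thus (30|151) = -1.
(30/151) = -1, so 151 is inert.

inert — (151) stays prime in O_K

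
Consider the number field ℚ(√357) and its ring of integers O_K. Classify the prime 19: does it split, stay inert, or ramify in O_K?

19 remains inert

d = 357 ≡ 1 (mod 4), so O_K = ℤ[(1+√357)/2] and disc(K) = d = 357.
Since gcd(19, 357) = 1 the prime 19 does not ramify.
Legendre symbol by Euler's criterion: (357/19) ≡ 357^9 ≡ 18 (mod 19), i.e. (357/19) = -1.
d is a non-residue mod p, hence 19 remains inert in O_K.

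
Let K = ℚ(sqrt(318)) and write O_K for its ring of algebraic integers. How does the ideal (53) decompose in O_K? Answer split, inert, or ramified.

d = 318 ≡ 2 (mod 4), so O_K = ℤ[√318] and disc(K) = 4d = 1272.
disc(K) = 1272 = 53·24, so p = 53 is ramified.

ramified — (53) = 𝔭²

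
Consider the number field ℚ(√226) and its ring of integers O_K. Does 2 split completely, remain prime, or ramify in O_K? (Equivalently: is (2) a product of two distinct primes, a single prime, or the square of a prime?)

ramified

d = 226 ≡ 2 (mod 4), so O_K = ℤ[√226] and disc(K) = 4d = 904.
Ramification test: 2 | 904. The prime 2 ramifies in K.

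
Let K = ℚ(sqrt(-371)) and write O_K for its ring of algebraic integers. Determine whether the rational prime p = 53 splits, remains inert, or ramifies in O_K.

d = -371 ≡ 1 (mod 4), so O_K = ℤ[(1+√-371)/2] and disc(K) = d = -371.
Ramification test: 53 | -371. The prime 53 ramifies in K.

53 is ramified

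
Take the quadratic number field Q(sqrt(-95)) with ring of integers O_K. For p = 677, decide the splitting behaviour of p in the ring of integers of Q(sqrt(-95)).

split

d = -95 ≡ 1 (mod 4), so O_K = ℤ[(1+√-95)/2] and disc(K) = d = -95.
677 ∤ -95, so 677 is unramified.
Legendre symbol by Euler's criterion: (-95/677) ≡ (-95)^338 ≡ 1 (mod 677), i.e. (-95/677) = 1.
d is a quadratic residue mod p, hence 677 splits in O_K.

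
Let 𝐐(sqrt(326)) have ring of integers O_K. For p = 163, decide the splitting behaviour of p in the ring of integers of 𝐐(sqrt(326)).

ramifies in O_K

d = 326 ≡ 2 (mod 4), so O_K = ℤ[√326] and disc(K) = 4d = 1304.
disc(K) = 1304 = 163·8, so p = 163 is ramified.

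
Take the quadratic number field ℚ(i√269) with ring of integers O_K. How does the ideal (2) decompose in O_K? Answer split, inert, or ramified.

p ramifies

d = -269 ≡ 3 (mod 4), so O_K = ℤ[√-269] and disc(K) = 4d = -1076.
disc(K) = -1076 = 2·(-538), so p = 2 is ramified.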